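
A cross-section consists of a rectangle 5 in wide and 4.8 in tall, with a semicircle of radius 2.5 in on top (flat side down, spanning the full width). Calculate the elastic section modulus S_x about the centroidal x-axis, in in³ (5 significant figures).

S_x ≈ 34.357 in³

Break the section into simple shapes (no overlaps), measuring from the bottom-left corner of the bounding box.
Rectangular body: 5 × 4.8, A = 24 in², y = 2.4 in, Ī = 46.08 in⁴.
Semicircular cap: semicircle r = 2.5, A = 9.817477 in², y = 5.861033 in, Ī = 4.287381 in⁴.
Centroid: ȳ = ΣA·y / ΣA = 3.404765 in.
Transfer each piece to the centroidal x-axis using Ī + A·d² with d = y − 3.404765:
  rectangular body: d = -1.004765 in → contributes +70.30926 in⁴
  semicircular cap: d = 2.456268 in → contributes +63.51871 in⁴
Total I = 133.828 in⁴.
Extreme fibre distance c = 3.895235 in; S = I/c = 34.35684 in³.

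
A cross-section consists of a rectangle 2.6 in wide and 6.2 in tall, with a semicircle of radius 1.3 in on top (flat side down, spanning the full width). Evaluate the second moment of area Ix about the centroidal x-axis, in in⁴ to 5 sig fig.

Split into non-overlapping primitives; take the origin at the lower-left of the bounding box.
Rectangular body: 2.6 × 6.2, A = 16.12 in², y = 3.1 in, Ī = 51.63773 in⁴.
Semicircular cap: semicircle r = 1.3, A = 2.654646 in², y = 6.751737 in, Ī = 0.3134769 in⁴.
Centroid: ȳ = ΣA·y / ΣA = 3.616338 in.
Transfer each piece to the centroidal x-axis using Ī + A·d² with d = y − 3.616338:
  rectangular body: d = -0.5163383 in → contributes +55.93541 in⁴
  semicircular cap: d = 3.135399 in → contributes +26.41057 in⁴
Total I = 82.34598 in⁴.

Ix ≈ 82.346 in⁴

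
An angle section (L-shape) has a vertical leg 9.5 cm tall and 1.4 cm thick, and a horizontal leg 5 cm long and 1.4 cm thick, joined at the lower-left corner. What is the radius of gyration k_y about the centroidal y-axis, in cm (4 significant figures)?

k_y ≈ 1.289 cm

Break the section into simple shapes (no overlaps), measuring from the bottom-left corner of the bounding box.
Vertical leg: 1.4 × 9.5, A = 13.3 cm², x = 0.7 cm, Ī = 2.17233 cm⁴.
Horizontal leg (remainder): 3.6 × 1.4, A = 5.04 cm², x = 3.2 cm, Ī = 5.4432 cm⁴.
Centroid: x̄ = ΣA·x / ΣA = 1.38702 cm.
Transfer each piece to the centroidal y-axis using Ī + A·d² with d = x − 1.38702:
  vertical leg: d = -0.687023 cm → contributes +8.44994 cm⁴
  horizontal leg (remainder): d = 1.81298 cm → contributes +22.0091 cm⁴
Total I = 30.459 cm⁴.
Radius of gyration: k = √(I/A) = √(30.459 / 18.34) = 1.28872 cm.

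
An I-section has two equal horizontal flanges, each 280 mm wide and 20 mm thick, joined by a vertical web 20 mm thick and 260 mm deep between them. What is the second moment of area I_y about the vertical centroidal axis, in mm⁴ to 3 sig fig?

Break the section into simple shapes (no overlaps), measuring from the bottom-left corner of the bounding box.
Bottom flange: 280 × 20, A = 5 600 mm², x = 140 mm, Ī = 36 586 667 mm⁴.
Web: 20 × 260, A = 5 200 mm², x = 140 mm, Ī = 173 333 mm⁴.
Top flange: 280 × 20, A = 5 600 mm², x = 140 mm, Ī = 36 586 667 mm⁴.
By symmetry the centroid is at mid-width, x̄ = 140 mm.
All pieces are centred on the vertical centroidal axis, so I = ΣĪ = 73 346 667 mm⁴.

I_y ≈ 7.33 × 10⁷ mm⁴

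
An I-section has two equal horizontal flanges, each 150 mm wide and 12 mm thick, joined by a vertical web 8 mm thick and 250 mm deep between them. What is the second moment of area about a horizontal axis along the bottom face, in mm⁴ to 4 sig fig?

Treat the section as a set of non-overlapping primitives; coordinates are from the bounding-box lower-left.
Bottom flange: 150 × 12, A = 1 800 mm², y = 6 mm, Ī = 21 600 mm⁴.
Web: 8 × 250, A = 2 000 mm², y = 137 mm, Ī = 10 416 667 mm⁴.
Top flange: 150 × 12, A = 1 800 mm², y = 268 mm, Ī = 21 600 mm⁴.
Transfer each piece to the bottom edge using Ī + A·d² with d = y − 0:
  bottom flange: d = 6 mm → contributes +86 400 mm⁴
  web: d = 137 mm → contributes +47 954 667 mm⁴
  top flange: d = 268 mm → contributes +129 304 800 mm⁴
Total I = 177 345 867 mm⁴.

I_base ≈ 1.773 × 10⁸ mm⁴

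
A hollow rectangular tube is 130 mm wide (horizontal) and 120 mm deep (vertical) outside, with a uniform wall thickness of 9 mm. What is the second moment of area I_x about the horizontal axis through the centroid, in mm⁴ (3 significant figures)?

Split into non-overlapping primitives; take the origin at the lower-left of the bounding box.
Outer rectangle: 130 × 120, A = 15 600 mm², y = 60 mm, Ī = 18 720 000 mm⁴.
Inner void (subtracted): 112 × 102, A = 11 424 mm², y = 60 mm, Ī = 9 904 608 mm⁴.
By symmetry the centroid is at mid-height, ȳ = 60 mm.
All pieces are centred on the horizontal axis through the centroid, so I = ΣĪ (holes subtracted) = 8 815 392 mm⁴.

I_x ≈ 8.82 × 10⁶ mm⁴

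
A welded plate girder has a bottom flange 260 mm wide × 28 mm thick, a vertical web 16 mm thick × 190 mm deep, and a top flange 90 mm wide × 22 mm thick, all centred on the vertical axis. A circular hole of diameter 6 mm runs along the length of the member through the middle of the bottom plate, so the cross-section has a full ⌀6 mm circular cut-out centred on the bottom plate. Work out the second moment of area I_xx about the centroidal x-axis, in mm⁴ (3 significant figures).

Decompose the section into non-overlapping parts with the origin at the bottom-left of its bounding rectangle.
Bottom plate: 260 × 28, A = 7 280 mm², y = 14 mm, Ī = 475 627 mm⁴.
Web plate: 16 × 190, A = 3 040 mm², y = 123 mm, Ī = 9 145 333 mm⁴.
Top plate: 90 × 22, A = 1 980 mm², y = 229 mm, Ī = 79 860 mm⁴.
Hole (subtracted): ⌀6, A = 28.274 mm², y = 14 mm, Ī = 63.617 mm⁴.
Centroid: ȳ = ΣA·y / ΣA = 75.691 mm.
Transfer each piece to the centroidal x-axis using Ī + A·d² with d = y − 75.691:
  bottom plate: d = -61.691 mm → contributes +28 182 065 mm⁴
  web plate: d = 47.309 mm → contributes +15 949 167 mm⁴
  top plate: d = 153.31 mm → contributes +46 616 840 mm⁴
  hole: d = -61.691 mm → contributes −107 671 mm⁴
Total I = 90 640 401 mm⁴.

I_xx ≈ 9.06 × 10⁷ mm⁴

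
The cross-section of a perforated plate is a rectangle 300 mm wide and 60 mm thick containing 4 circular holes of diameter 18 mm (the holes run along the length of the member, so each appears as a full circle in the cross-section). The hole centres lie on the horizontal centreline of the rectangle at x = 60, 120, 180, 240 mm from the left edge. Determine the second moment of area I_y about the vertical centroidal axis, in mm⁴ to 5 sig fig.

Decompose the section into non-overlapping parts with the origin at the bottom-left of its bounding rectangle.
Plate: 300 × 60, A = 18 000 mm², x = 150 mm, Ī = 135 000 000 mm⁴.
Hole 1 (subtracted): ⌀18, A = 254.469 mm², x = 60 mm, Ī = 5152.997 mm⁴.
Hole 2 (subtracted): ⌀18, A = 254.469 mm², x = 120 mm, Ī = 5152.997 mm⁴.
Hole 3 (subtracted): ⌀18, A = 254.469 mm², x = 180 mm, Ī = 5152.997 mm⁴.
Hole 4 (subtracted): ⌀18, A = 254.469 mm², x = 240 mm, Ī = 5152.997 mm⁴.
By symmetry the centroid is at mid-width, x̄ = 150 mm.
Transfer each piece to the vertical centroidal axis using Ī + A·d² with d = x − 150:
  plate: d = 0 mm → contributes +135 000 000 mm⁴
  hole 1: d = -90 mm → contributes −2 066 352 mm⁴
  hole 2: d = -30 mm → contributes −234175.1 mm⁴
  hole 3: d = 30 mm → contributes −234175.1 mm⁴
  hole 4: d = 90 mm → contributes −2 066 352 mm⁴
Total I = 130 398 946 mm⁴.

I_y ≈ 1.3040 × 10⁸ mm⁴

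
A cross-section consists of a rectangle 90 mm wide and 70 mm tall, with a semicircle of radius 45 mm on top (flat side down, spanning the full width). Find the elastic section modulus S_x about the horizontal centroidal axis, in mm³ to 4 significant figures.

S_x ≈ 1.489 × 10⁵ mm³

Split into non-overlapping primitives; take the origin at the lower-left of the bounding box.
Rectangular body: 90 × 70, A = 6 300 mm², y = 35 mm, Ī = 2 572 500 mm⁴.
Semicircular cap: semicircle r = 45, A = 3180.86 mm², y = 89.0986 mm, Ī = 450 072 mm⁴.
Centroid: ȳ = ΣA·y / ΣA = 53.1503 mm.
Transfer each piece to the horizontal centroidal axis using Ī + A·d² with d = y − 53.1503:
  rectangular body: d = -18.1503 mm → contributes +4 647 923 mm⁴
  semicircular cap: d = 35.9483 mm → contributes +4 560 644 mm⁴
Total I = 9 208 567 mm⁴.
Extreme fibre distance c = 61.8497 mm; S = I/c = 148 886 mm³.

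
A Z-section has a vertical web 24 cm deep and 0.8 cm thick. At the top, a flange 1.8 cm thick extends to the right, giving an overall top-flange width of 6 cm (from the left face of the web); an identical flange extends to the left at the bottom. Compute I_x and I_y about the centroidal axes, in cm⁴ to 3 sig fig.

Treat the section as a set of non-overlapping primitives; coordinates are from the bounding-box lower-left.
Web: 0.8 × 24, A = 19.2 cm², y = 12 cm, Ī = 921.6 cm⁴.
Top flange (beyond web): 5.2 × 1.8, A = 9.36 cm², y = 23.1 cm, Ī = 2.5272 cm⁴.
Bottom flange (beyond web): 5.2 × 1.8, A = 9.36 cm², y = 0.9 cm, Ī = 2.5272 cm⁴.
Centroid: ȳ = ΣA·y / ΣA = 12 cm.
Transfer each piece to the centroidal x-axis using Ī + A·d² with d = y − 12:
  web: d = 0 cm → contributes +921.6 cm⁴
  top flange (beyond web): d = 11.1 cm → contributes +1155.8 cm⁴
  bottom flange (beyond web): d = -11.1 cm → contributes +1155.8 cm⁴
Total I = 3233.1 cm⁴.
For the y-axis: x̄ = 5.6 cm.
Repeating about the centroidal y-axis gives I_y = 211.69 cm⁴.

I_x ≈ 3230 cm⁴, I_y ≈ 212 cm⁴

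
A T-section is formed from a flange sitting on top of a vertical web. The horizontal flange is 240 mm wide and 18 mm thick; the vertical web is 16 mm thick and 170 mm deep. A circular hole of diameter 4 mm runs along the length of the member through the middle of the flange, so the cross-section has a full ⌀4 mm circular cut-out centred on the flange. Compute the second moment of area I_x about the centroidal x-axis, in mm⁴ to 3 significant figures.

I_x ≈ 2.14 × 10⁷ mm⁴

Decompose the section into non-overlapping parts with the origin at the bottom-left of its bounding rectangle.
Flange: 240 × 18, A = 4 320 mm², y = 179 mm, Ī = 116 640 mm⁴.
Web: 16 × 170, A = 2 720 mm², y = 85 mm, Ī = 6 550 667 mm⁴.
Hole (subtracted): ⌀4, A = 12.566 mm², y = 179 mm, Ī = 12.566 mm⁴.
Centroid: ȳ = ΣA·y / ΣA = 142.62 mm.
Transfer each piece to the centroidal x-axis using Ī + A·d² with d = y − 142.62:
  flange: d = 36.383 mm → contributes +5 835 161 mm⁴
  web: d = -57.617 mm → contributes +15 580 262 mm⁴
  hole: d = 36.383 mm → contributes −16 647 mm⁴
Total I = 21 398 777 mm⁴.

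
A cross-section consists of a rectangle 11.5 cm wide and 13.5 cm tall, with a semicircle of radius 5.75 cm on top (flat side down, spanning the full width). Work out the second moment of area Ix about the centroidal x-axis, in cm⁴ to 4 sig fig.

Break the section into simple shapes (no overlaps), measuring from the bottom-left corner of the bounding box.
Rectangular body: 11.5 × 13.5, A = 155.25 cm², y = 6.75 cm, Ī = 2357.86 cm⁴.
Semicircular cap: semicircle r = 5.75, A = 51.9345 cm², y = 15.9404 cm, Ī = 119.979 cm⁴.
Centroid: ȳ = ΣA·y / ΣA = 9.05373 cm.
Transfer each piece to the centroidal x-axis using Ī + A·d² with d = y − 9.05373:
  rectangular body: d = -2.30373 cm → contributes +3181.8 cm⁴
  semicircular cap: d = 6.88665 cm → contributes +2583.02 cm⁴
Total I = 5764.81 cm⁴.

Ix ≈ 5765 cm⁴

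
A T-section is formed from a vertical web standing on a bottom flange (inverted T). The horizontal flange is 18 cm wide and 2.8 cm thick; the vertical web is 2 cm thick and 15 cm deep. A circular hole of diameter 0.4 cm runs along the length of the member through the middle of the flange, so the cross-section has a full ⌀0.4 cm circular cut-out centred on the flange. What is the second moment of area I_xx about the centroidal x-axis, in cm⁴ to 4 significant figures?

I_xx ≈ 2084 cm⁴

Split into non-overlapping primitives; take the origin at the lower-left of the bounding box.
Flange: 18 × 2.8, A = 50.4 cm², y = 1.4 cm, Ī = 32.928 cm⁴.
Web: 2 × 15, A = 30 cm², y = 10.3 cm, Ī = 562.5 cm⁴.
Hole (subtracted): ⌀0.4, A = 0.125664 cm², y = 1.4 cm, Ī = 0.00125664 cm⁴.
Centroid: ȳ = ΣA·y / ΣA = 4.72609 cm.
Transfer each piece to the centroidal x-axis using Ī + A·d² with d = y − 4.72609:
  flange: d = -3.32609 cm → contributes +590.498 cm⁴
  web: d = 5.57391 cm → contributes +1494.55 cm⁴
  hole: d = -3.32609 cm → contributes −1.39146 cm⁴
Total I = 2083.66 cm⁴.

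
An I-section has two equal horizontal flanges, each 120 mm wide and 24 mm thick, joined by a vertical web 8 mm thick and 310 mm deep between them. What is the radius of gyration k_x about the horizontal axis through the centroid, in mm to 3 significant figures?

k_x ≈ 148 mm

Split into non-overlapping primitives; take the origin at the lower-left of the bounding box.
Bottom flange: 120 × 24, A = 2 880 mm², y = 12 mm, Ī = 138 240 mm⁴.
Web: 8 × 310, A = 2 480 mm², y = 179 mm, Ī = 19 860 667 mm⁴.
Top flange: 120 × 24, A = 2 880 mm², y = 346 mm, Ī = 138 240 mm⁴.
By symmetry the centroid is at mid-height, ȳ = 179 mm.
Transfer each piece to the horizontal axis through the centroid using Ī + A·d² with d = y − 179:
  bottom flange: d = -167 mm → contributes +80 458 560 mm⁴
  web: d = 0 mm → contributes +19 860 667 mm⁴
  top flange: d = 167 mm → contributes +80 458 560 mm⁴
Total I = 180 777 787 mm⁴.
Radius of gyration: k = √(I/A) = √(180 777 787 / 8 240) = 148.12 mm.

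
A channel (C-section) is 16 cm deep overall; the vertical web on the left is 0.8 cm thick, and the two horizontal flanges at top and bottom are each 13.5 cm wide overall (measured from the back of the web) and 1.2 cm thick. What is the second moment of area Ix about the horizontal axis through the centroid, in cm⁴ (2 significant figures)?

Treat the section as a set of non-overlapping primitives; coordinates are from the bounding-box lower-left.
Web: 0.8 × 16, A = 12.8 cm², y = 8 cm, Ī = 273.1 cm⁴.
Top flange (beyond web): 12.7 × 1.2, A = 15.24 cm², y = 15.4 cm, Ī = 1.829 cm⁴.
Bottom flange (beyond web): 12.7 × 1.2, A = 15.24 cm², y = 0.6 cm, Ī = 1.829 cm⁴.
By symmetry the centroid is at mid-height, ȳ = 8 cm.
Transfer each piece to the horizontal axis through the centroid using Ī + A·d² with d = y − 8:
  web: d = 0 cm → contributes +273.1 cm⁴
  top flange (beyond web): d = 7.4 cm → contributes +836.4 cm⁴
  bottom flange (beyond web): d = -7.4 cm → contributes +836.4 cm⁴
Total I = 1 946 cm⁴.

Ix ≈ 1900 cm⁴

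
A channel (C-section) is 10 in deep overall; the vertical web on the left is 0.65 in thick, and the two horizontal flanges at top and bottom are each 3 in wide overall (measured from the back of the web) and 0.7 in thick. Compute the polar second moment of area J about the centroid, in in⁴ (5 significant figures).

J ≈ 132.10 in⁴

Split into non-overlapping primitives; take the origin at the lower-left of the bounding box.
Web: 0.65 × 10, A = 6.5 in², y = 5 in, Ī = 54.16667 in⁴.
Top flange (beyond web): 2.35 × 0.7, A = 1.645 in², y = 9.65 in, Ī = 0.06717083 in⁴.
Bottom flange (beyond web): 2.35 × 0.7, A = 1.645 in², y = 0.35 in, Ī = 0.06717083 in⁴.
By symmetry the centroid is at mid-height, ȳ = 5 in.
Transfer each piece to the centroidal x-axis using Ī + A·d² with d = y − 5:
  web: d = 0 in → contributes +54.16667 in⁴
  top flange (beyond web): d = 4.65 in → contributes +35.63618 in⁴
  bottom flange (beyond web): d = -4.65 in → contributes +35.63618 in⁴
Total I = 125.439 in⁴.
For the y-axis: x̄ = 0.8290858 in.
Repeating about the centroidal y-axis gives I_y = 6.657776 in⁴.
Polar second moment: J = I_x + I_y = 132.0968 in⁴.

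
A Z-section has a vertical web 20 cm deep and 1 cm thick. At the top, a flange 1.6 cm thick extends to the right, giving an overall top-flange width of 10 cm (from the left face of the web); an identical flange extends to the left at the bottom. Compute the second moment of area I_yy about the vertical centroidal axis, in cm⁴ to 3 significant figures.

I_yy ≈ 916 cm⁴

Decompose the section into non-overlapping parts with the origin at the bottom-left of its bounding rectangle.
Web: 1 × 20, A = 20 cm², x = 9.5 cm, Ī = 1.6667 cm⁴.
Top flange (beyond web): 9 × 1.6, A = 14.4 cm², x = 14.5 cm, Ī = 97.2 cm⁴.
Bottom flange (beyond web): 9 × 1.6, A = 14.4 cm², x = 4.5 cm, Ī = 97.2 cm⁴.
Centroid: x̄ = ΣA·x / ΣA = 9.5 cm.
Transfer each piece to the vertical centroidal axis using Ī + A·d² with d = x − 9.5:
  web: d = 0 cm → contributes +1.6667 cm⁴
  top flange (beyond web): d = 5 cm → contributes +457.2 cm⁴
  bottom flange (beyond web): d = -5 cm → contributes +457.2 cm⁴
Total I = 916.07 cm⁴.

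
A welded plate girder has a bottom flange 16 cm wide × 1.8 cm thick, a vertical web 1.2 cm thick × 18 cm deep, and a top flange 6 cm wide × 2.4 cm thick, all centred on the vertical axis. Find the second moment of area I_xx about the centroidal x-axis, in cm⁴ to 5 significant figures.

I_xx ≈ 4623.8 cm⁴

Treat the section as a set of non-overlapping primitives; coordinates are from the bounding-box lower-left.
Bottom plate: 16 × 1.8, A = 28.8 cm², y = 0.9 cm, Ī = 7.776 cm⁴.
Web plate: 1.2 × 18, A = 21.6 cm², y = 10.8 cm, Ī = 583.2 cm⁴.
Top plate: 6 × 2.4, A = 14.4 cm², y = 21 cm, Ī = 6.912 cm⁴.
Centroid: ȳ = ΣA·y / ΣA = 8.666667 cm.
Transfer each piece to the centroidal x-axis using Ī + A·d² with d = y − 8.666667:
  bottom plate: d = -7.766667 cm → contributes +1745.024 cm⁴
  web plate: d = 2.133333 cm → contributes +681.504 cm⁴
  top plate: d = 12.33333 cm → contributes +2197.312 cm⁴
Total I = 4623.84 cm⁴.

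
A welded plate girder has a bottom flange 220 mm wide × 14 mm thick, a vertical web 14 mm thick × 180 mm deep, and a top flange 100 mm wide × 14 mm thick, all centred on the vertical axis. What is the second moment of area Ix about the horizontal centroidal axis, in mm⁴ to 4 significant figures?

Ix ≈ 4.524 × 10⁷ mm⁴

Split into non-overlapping primitives; take the origin at the lower-left of the bounding box.
Bottom plate: 220 × 14, A = 3 080 mm², y = 7 mm, Ī = 50306.7 mm⁴.
Web plate: 14 × 180, A = 2 520 mm², y = 104 mm, Ī = 6 804 000 mm⁴.
Top plate: 100 × 14, A = 1 400 mm², y = 201 mm, Ī = 22866.7 mm⁴.
Centroid: ȳ = ΣA·y / ΣA = 80.72 mm.
Transfer each piece to the horizontal centroidal axis using Ī + A·d² with d = y − 80.72:
  bottom plate: d = -73.72 mm → contributes +16 788 993 mm⁴
  web plate: d = 23.28 mm → contributes +8 169 735 mm⁴
  top plate: d = 120.28 mm → contributes +20 277 056 mm⁴
Total I = 45 235 785 mm⁴.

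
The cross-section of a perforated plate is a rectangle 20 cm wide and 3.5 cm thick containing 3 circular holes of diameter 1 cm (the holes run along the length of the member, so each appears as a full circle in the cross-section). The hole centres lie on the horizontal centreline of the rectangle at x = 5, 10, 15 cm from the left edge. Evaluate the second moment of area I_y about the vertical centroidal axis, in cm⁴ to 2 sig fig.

I_y ≈ 2300 cm⁴

Break the section into simple shapes (no overlaps), measuring from the bottom-left corner of the bounding box.
Plate: 20 × 3.5, A = 70 cm², x = 10 cm, Ī = 2 333 cm⁴.
Hole 1 (subtracted): ⌀1, A = 0.7854 cm², x = 5 cm, Ī = 0.04909 cm⁴.
Hole 2 (subtracted): ⌀1, A = 0.7854 cm², x = 10 cm, Ī = 0.04909 cm⁴.
Hole 3 (subtracted): ⌀1, A = 0.7854 cm², x = 15 cm, Ī = 0.04909 cm⁴.
By symmetry the centroid is at mid-width, x̄ = 10 cm.
Transfer each piece to the vertical centroidal axis using Ī + A·d² with d = x − 10:
  plate: d = 0 cm → contributes +2 333 cm⁴
  hole 1: d = -5 cm → contributes −19.68 cm⁴
  hole 2: d = 0 cm → contributes −0.04909 cm⁴
  hole 3: d = 5 cm → contributes −19.68 cm⁴
Total I = 2 294 cm⁴.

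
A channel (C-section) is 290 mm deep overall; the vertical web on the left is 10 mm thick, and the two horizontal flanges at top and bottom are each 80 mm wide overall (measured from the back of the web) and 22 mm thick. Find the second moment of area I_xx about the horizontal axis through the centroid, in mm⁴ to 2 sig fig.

I_xx ≈ 7.6 × 10⁷ mm⁴

Decompose the section into non-overlapping parts with the origin at the bottom-left of its bounding rectangle.
Web: 10 × 290, A = 2 900 mm², y = 145 mm, Ī = 20 324 167 mm⁴.
Top flange (beyond web): 70 × 22, A = 1 540 mm², y = 279 mm, Ī = 62 113 mm⁴.
Bottom flange (beyond web): 70 × 22, A = 1 540 mm², y = 11 mm, Ī = 62 113 mm⁴.
By symmetry the centroid is at mid-height, ȳ = 145 mm.
Transfer each piece to the horizontal axis through the centroid using Ī + A·d² with d = y − 145:
  web: d = 0 mm → contributes +20 324 167 mm⁴
  top flange (beyond web): d = 134 mm → contributes +27 714 353 mm⁴
  bottom flange (beyond web): d = -134 mm → contributes +27 714 353 mm⁴
Total I = 75 752 873 mm⁴.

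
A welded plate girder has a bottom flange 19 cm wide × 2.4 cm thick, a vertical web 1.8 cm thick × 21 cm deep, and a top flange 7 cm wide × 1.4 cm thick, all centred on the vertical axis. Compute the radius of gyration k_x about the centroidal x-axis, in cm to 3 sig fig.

Treat the section as a set of non-overlapping primitives; coordinates are from the bounding-box lower-left.
Bottom plate: 19 × 2.4, A = 45.6 cm², y = 1.2 cm, Ī = 21.888 cm⁴.
Web plate: 1.8 × 21, A = 37.8 cm², y = 12.9 cm, Ī = 1389.2 cm⁴.
Top plate: 7 × 1.4, A = 9.8 cm², y = 24.1 cm, Ī = 1.6007 cm⁴.
Centroid: ȳ = ΣA·y / ΣA = 8.3532 cm.
Transfer each piece to the centroidal x-axis using Ī + A·d² with d = y − 8.3532:
  bottom plate: d = -7.1532 cm → contributes +2355.2 cm⁴
  web plate: d = 4.5468 cm → contributes +2170.6 cm⁴
  top plate: d = 15.747 cm → contributes +2431.6 cm⁴
Total I = 6957.4 cm⁴.
Radius of gyration: k = √(I/A) = √(6957.4 / 93.2) = 8.64 cm.

k_x ≈ 8.64 cm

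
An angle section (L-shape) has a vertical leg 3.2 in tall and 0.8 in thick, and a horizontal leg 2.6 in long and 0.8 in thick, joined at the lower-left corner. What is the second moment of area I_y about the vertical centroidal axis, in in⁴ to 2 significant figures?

Split into non-overlapping primitives; take the origin at the lower-left of the bounding box.
Vertical leg: 0.8 × 3.2, A = 2.56 in², x = 0.4 in, Ī = 0.1365 in⁴.
Horizontal leg (remainder): 1.8 × 0.8, A = 1.44 in², x = 1.7 in, Ī = 0.3888 in⁴.
Centroid: x̄ = ΣA·x / ΣA = 0.868 in.
Transfer each piece to the vertical centroidal axis using Ī + A·d² with d = x − 0.868:
  vertical leg: d = -0.468 in → contributes +0.6972 in⁴
  horizontal leg (remainder): d = 0.832 in → contributes +1.386 in⁴
Total I = 2.083 in⁴.

I_y ≈ 2.1 in⁴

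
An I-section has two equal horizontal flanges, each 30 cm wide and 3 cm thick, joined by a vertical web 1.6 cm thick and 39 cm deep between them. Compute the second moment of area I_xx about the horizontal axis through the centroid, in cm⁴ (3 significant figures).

Break the section into simple shapes (no overlaps), measuring from the bottom-left corner of the bounding box.
Bottom flange: 30 × 3, A = 90 cm², y = 1.5 cm, Ī = 67.5 cm⁴.
Web: 1.6 × 39, A = 62.4 cm², y = 22.5 cm, Ī = 7909.2 cm⁴.
Top flange: 30 × 3, A = 90 cm², y = 43.5 cm, Ī = 67.5 cm⁴.
By symmetry the centroid is at mid-height, ȳ = 22.5 cm.
Transfer each piece to the horizontal axis through the centroid using Ī + A·d² with d = y − 22.5:
  bottom flange: d = -21 cm → contributes +39 758 cm⁴
  web: d = 0 cm → contributes +7909.2 cm⁴
  top flange: d = 21 cm → contributes +39 758 cm⁴
Total I = 87 424 cm⁴.

I_xx ≈ 8.74 × 10⁴ cm⁴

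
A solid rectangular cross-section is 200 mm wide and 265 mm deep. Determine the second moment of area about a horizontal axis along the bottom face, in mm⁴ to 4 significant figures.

The section: 200 × 265, A = 53 000 mm², y = 132.5 mm, Ī = 310 160 417 mm⁴.
Transfer it to the base of the section using Ī + A·d² with d = y − 0:
  the section: d = 132.5 mm → contributes +1 240 641 667 mm⁴
Total I = 1 240 641 667 mm⁴.

I_base ≈ 1.241 × 10⁹ mm⁴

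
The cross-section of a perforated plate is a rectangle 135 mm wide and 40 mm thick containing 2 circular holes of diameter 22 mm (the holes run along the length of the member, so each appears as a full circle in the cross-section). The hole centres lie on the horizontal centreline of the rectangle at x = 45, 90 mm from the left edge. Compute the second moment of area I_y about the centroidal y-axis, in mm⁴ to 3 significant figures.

I_y ≈ 7.79 × 10⁶ mm⁴

Treat the section as a set of non-overlapping primitives; coordinates are from the bounding-box lower-left.
Plate: 135 × 40, A = 5 400 mm², x = 67.5 mm, Ī = 8 201 250 mm⁴.
Hole 1 (subtracted): ⌀22, A = 380.13 mm², x = 45 mm, Ī = 11 499 mm⁴.
Hole 2 (subtracted): ⌀22, A = 380.13 mm², x = 90 mm, Ī = 11 499 mm⁴.
By symmetry the centroid is at mid-width, x̄ = 67.5 mm.
Transfer each piece to the centroidal y-axis using Ī + A·d² with d = x − 67.5:
  plate: d = 0 mm → contributes +8 201 250 mm⁴
  hole 1: d = -22.5 mm → contributes −203 941 mm⁴
  hole 2: d = 22.5 mm → contributes −203 941 mm⁴
Total I = 7 793 368 mm⁴.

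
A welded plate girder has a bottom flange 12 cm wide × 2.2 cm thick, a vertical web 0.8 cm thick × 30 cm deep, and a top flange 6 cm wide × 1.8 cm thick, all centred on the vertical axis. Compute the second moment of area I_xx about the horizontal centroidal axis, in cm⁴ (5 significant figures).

Treat the section as a set of non-overlapping primitives; coordinates are from the bounding-box lower-left.
Bottom plate: 12 × 2.2, A = 26.4 cm², y = 1.1 cm, Ī = 10.648 cm⁴.
Web plate: 0.8 × 30, A = 24 cm², y = 17.2 cm, Ī = 1 800 cm⁴.
Top plate: 6 × 1.8, A = 10.8 cm², y = 33.1 cm, Ī = 2.916 cm⁴.
Centroid: ȳ = ΣA·y / ΣA = 13.06078 cm.
Transfer each piece to the horizontal centroidal axis using Ī + A·d² with d = y − 13.06078:
  bottom plate: d = -11.96078 cm → contributes +3787.442 cm⁴
  web plate: d = 4.139216 cm → contributes +2211.195 cm⁴
  top plate: d = 20.03922 cm → contributes +4339.874 cm⁴
Total I = 10338.51 cm⁴.

I_xx ≈ 1.0339 × 10⁴ cm⁴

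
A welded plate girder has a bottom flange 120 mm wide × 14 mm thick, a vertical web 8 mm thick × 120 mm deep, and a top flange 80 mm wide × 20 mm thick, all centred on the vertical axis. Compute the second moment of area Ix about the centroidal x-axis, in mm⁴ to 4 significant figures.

Ix ≈ 1.661 × 10⁷ mm⁴

Split into non-overlapping primitives; take the origin at the lower-left of the bounding box.
Bottom plate: 120 × 14, A = 1 680 mm², y = 7 mm, Ī = 27 440 mm⁴.
Web plate: 8 × 120, A = 960 mm², y = 74 mm, Ī = 1 152 000 mm⁴.
Top plate: 80 × 20, A = 1 600 mm², y = 144 mm, Ī = 53333.3 mm⁴.
Centroid: ȳ = ΣA·y / ΣA = 73.8679 mm.
Transfer each piece to the centroidal x-axis using Ī + A·d² with d = y − 73.8679:
  bottom plate: d = -66.8679 mm → contributes +7 539 256 mm⁴
  web plate: d = 0.132075 mm → contributes +1 152 017 mm⁴
  top plate: d = 70.1321 mm → contributes +7 922 946 mm⁴
Total I = 16 614 219 mm⁴.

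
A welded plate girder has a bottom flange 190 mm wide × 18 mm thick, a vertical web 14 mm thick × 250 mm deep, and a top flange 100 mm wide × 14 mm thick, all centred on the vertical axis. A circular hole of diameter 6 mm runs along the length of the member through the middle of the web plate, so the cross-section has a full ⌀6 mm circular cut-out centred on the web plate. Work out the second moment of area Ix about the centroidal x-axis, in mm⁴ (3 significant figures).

Decompose the section into non-overlapping parts with the origin at the bottom-left of its bounding rectangle.
Bottom plate: 190 × 18, A = 3 420 mm², y = 9 mm, Ī = 92 340 mm⁴.
Web plate: 14 × 250, A = 3 500 mm², y = 143 mm, Ī = 18 229 167 mm⁴.
Top plate: 100 × 14, A = 1 400 mm², y = 275 mm, Ī = 22 867 mm⁴.
Hole (subtracted): ⌀6, A = 28.274 mm², y = 143 mm, Ī = 63.617 mm⁴.
Centroid: ȳ = ΣA·y / ΣA = 110.02 mm.
Transfer each piece to the centroidal x-axis using Ī + A·d² with d = y − 110.02:
  bottom plate: d = -101.02 mm → contributes +34 992 004 mm⁴
  web plate: d = 32.982 mm → contributes +22 036 574 mm⁴
  top plate: d = 164.98 mm → contributes +38 129 679 mm⁴
  hole: d = 32.982 mm → contributes −30 821 mm⁴
Total I = 95 127 436 mm⁴.

Ix ≈ 9.51 × 10⁷ mm⁴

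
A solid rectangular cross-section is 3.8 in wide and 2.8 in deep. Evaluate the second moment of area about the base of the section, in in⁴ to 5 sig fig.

The section: 3.8 × 2.8, A = 10.64 in², y = 1.4 in, Ī = 6.951467 in⁴.
Transfer it to the base of the section using Ī + A·d² with d = y − 0:
  the section: d = 1.4 in → contributes +27.80587 in⁴
Total I = 27.80587 in⁴.

I_base ≈ 27.806 in⁴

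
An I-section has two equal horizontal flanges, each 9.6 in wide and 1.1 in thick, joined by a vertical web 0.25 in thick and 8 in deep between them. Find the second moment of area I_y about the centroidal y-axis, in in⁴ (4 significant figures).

Break the section into simple shapes (no overlaps), measuring from the bottom-left corner of the bounding box.
Bottom flange: 9.6 × 1.1, A = 10.56 in², x = 4.8 in, Ī = 81.1008 in⁴.
Web: 0.25 × 8, A = 2 in², x = 4.8 in, Ī = 0.0104167 in⁴.
Top flange: 9.6 × 1.1, A = 10.56 in², x = 4.8 in, Ī = 81.1008 in⁴.
By symmetry the centroid is at mid-width, x̄ = 4.8 in.
All pieces are centred on the centroidal y-axis, so I = ΣĪ = 162.212 in⁴.

I_y ≈ 162.2 in⁴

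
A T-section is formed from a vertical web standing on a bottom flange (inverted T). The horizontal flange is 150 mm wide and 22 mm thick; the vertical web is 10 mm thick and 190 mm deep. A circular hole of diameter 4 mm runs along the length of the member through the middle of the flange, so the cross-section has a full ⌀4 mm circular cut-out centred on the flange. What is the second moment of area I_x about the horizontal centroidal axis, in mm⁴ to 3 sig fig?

I_x ≈ 1.94 × 10⁷ mm⁴

Treat the section as a set of non-overlapping primitives; coordinates are from the bounding-box lower-left.
Flange: 150 × 22, A = 3 300 mm², y = 11 mm, Ī = 133 100 mm⁴.
Web: 10 × 190, A = 1 900 mm², y = 117 mm, Ī = 5 715 833 mm⁴.
Hole (subtracted): ⌀4, A = 12.566 mm², y = 11 mm, Ī = 12.566 mm⁴.
Centroid: ȳ = ΣA·y / ΣA = 49.825 mm.
Transfer each piece to the horizontal centroidal axis using Ī + A·d² with d = y − 49.825:
  flange: d = -38.825 mm → contributes +5 107 352 mm⁴
  web: d = 67.175 mm → contributes +14 289 650 mm⁴
  hole: d = -38.825 mm → contributes −18 954 mm⁴
Total I = 19 378 048 mm⁴.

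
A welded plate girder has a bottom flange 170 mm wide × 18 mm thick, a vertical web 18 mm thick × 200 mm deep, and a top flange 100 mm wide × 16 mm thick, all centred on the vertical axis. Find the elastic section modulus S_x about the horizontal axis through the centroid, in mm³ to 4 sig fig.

Split into non-overlapping primitives; take the origin at the lower-left of the bounding box.
Bottom plate: 170 × 18, A = 3 060 mm², y = 9 mm, Ī = 82 620 mm⁴.
Web plate: 18 × 200, A = 3 600 mm², y = 118 mm, Ī = 12 000 000 mm⁴.
Top plate: 100 × 16, A = 1 600 mm², y = 226 mm, Ī = 34133.3 mm⁴.
Centroid: ȳ = ΣA·y / ΣA = 98.54 mm.
Transfer each piece to the horizontal axis through the centroid using Ī + A·d² with d = y − 98.54:
  bottom plate: d = -89.54 mm → contributes +24 615 873 mm⁴
  web plate: d = 19.46 mm → contributes +13 363 297 mm⁴
  top plate: d = 127.46 mm → contributes +26 027 836 mm⁴
Total I = 64 007 005 mm⁴.
Extreme fibre distance c = 135.46 mm; S = I/c = 472 516 mm³.

S_x ≈ 4.725 × 10⁵ mm³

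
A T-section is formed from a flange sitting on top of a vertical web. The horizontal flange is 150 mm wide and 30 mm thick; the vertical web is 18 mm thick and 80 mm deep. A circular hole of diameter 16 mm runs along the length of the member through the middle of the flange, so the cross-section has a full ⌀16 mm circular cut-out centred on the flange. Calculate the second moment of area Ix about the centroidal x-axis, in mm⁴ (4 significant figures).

Decompose the section into non-overlapping parts with the origin at the bottom-left of its bounding rectangle.
Flange: 150 × 30, A = 4 500 mm², y = 95 mm, Ī = 337 500 mm⁴.
Web: 18 × 80, A = 1 440 mm², y = 40 mm, Ī = 768 000 mm⁴.
Hole (subtracted): ⌀16, A = 201.062 mm², y = 95 mm, Ī = 3216.99 mm⁴.
Centroid: ȳ = ΣA·y / ΣA = 81.1995 mm.
Transfer each piece to the centroidal x-axis using Ī + A·d² with d = y − 81.1995:
  flange: d = 13.8005 mm → contributes +1 194 537 mm⁴
  web: d = -41.1995 mm → contributes +3 212 259 mm⁴
  hole: d = 13.8005 mm → contributes −41509.8 mm⁴
Total I = 4 365 286 mm⁴.

Ix ≈ 4.365 × 10⁶ mm⁴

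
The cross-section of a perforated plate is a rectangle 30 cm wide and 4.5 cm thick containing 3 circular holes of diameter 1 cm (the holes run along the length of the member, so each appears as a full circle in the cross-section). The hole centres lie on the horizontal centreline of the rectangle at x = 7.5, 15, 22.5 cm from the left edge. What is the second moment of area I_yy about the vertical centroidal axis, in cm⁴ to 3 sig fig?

I_yy ≈ 1.00 × 10⁴ cm⁴

Split into non-overlapping primitives; take the origin at the lower-left of the bounding box.
Plate: 30 × 4.5, A = 135 cm², x = 15 cm, Ī = 10 125 cm⁴.
Hole 1 (subtracted): ⌀1, A = 0.7854 cm², x = 7.5 cm, Ī = 0.049087 cm⁴.
Hole 2 (subtracted): ⌀1, A = 0.7854 cm², x = 15 cm, Ī = 0.049087 cm⁴.
Hole 3 (subtracted): ⌀1, A = 0.7854 cm², x = 22.5 cm, Ī = 0.049087 cm⁴.
By symmetry the centroid is at mid-width, x̄ = 15 cm.
Transfer each piece to the vertical centroidal axis using Ī + A·d² with d = x − 15:
  plate: d = 0 cm → contributes +10 125 cm⁴
  hole 1: d = -7.5 cm → contributes −44.228 cm⁴
  hole 2: d = 0 cm → contributes −0.049087 cm⁴
  hole 3: d = 7.5 cm → contributes −44.228 cm⁴
Total I = 10 036 cm⁴.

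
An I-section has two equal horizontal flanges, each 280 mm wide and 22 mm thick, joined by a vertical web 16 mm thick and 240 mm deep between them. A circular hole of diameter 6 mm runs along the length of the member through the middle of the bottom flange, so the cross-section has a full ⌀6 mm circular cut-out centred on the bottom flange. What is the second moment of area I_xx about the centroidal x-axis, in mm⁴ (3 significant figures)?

Treat the section as a set of non-overlapping primitives; coordinates are from the bounding-box lower-left.
Bottom flange: 280 × 22, A = 6 160 mm², y = 11 mm, Ī = 248 453 mm⁴.
Web: 16 × 240, A = 3 840 mm², y = 142 mm, Ī = 18 432 000 mm⁴.
Top flange: 280 × 22, A = 6 160 mm², y = 273 mm, Ī = 248 453 mm⁴.
Hole (subtracted): ⌀6, A = 28.274 mm², y = 11 mm, Ī = 63.617 mm⁴.
Centroid: ȳ = ΣA·y / ΣA = 142.23 mm.
Transfer each piece to the centroidal x-axis using Ī + A·d² with d = y − 142.23:
  bottom flange: d = -131.23 mm → contributes +106 331 103 mm⁴
  web: d = -0.22961 mm → contributes +18 432 202 mm⁴
  top flange: d = 130.77 mm → contributes +105 589 973 mm⁴
  hole: d = -131.23 mm → contributes −486 982 mm⁴
Total I = 229 866 297 mm⁴.

I_xx ≈ 2.30 × 10⁸ mm⁴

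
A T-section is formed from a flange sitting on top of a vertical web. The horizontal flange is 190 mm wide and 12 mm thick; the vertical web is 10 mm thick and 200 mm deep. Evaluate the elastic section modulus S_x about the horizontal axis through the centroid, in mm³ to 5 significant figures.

S_x ≈ 1.1929 × 10⁵ mm³

Treat the section as a set of non-overlapping primitives; coordinates are from the bounding-box lower-left.
Flange: 190 × 12, A = 2 280 mm², y = 206 mm, Ī = 27 360 mm⁴.
Web: 10 × 200, A = 2 000 mm², y = 100 mm, Ī = 6 666 667 mm⁴.
Centroid: ȳ = ΣA·y / ΣA = 156.4673 mm.
Transfer each piece to the horizontal axis through the centroid using Ī + A·d² with d = y − 156.4673:
  flange: d = 49.53271 mm → contributes +5 621 316 mm⁴
  web: d = -56.46729 mm → contributes +13 043 776 mm⁴
Total I = 18 665 092 mm⁴.
Extreme fibre distance c = 156.4673 mm; S = I/c = 119290.7 mm³.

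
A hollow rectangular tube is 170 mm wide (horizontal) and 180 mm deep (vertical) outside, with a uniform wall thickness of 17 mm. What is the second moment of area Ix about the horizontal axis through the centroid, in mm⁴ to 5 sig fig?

Treat the section as a set of non-overlapping primitives; coordinates are from the bounding-box lower-left.
Outer rectangle: 170 × 180, A = 30 600 mm², y = 90 mm, Ī = 82 620 000 mm⁴.
Inner void (subtracted): 136 × 146, A = 19 856 mm², y = 90 mm, Ī = 35 270 875 mm⁴.
By symmetry the centroid is at mid-height, ȳ = 90 mm.
All pieces are centred on the horizontal axis through the centroid, so I = ΣĪ (holes subtracted) = 47 349 125 mm⁴.

Ix ≈ 4.7349 × 10⁷ mm⁴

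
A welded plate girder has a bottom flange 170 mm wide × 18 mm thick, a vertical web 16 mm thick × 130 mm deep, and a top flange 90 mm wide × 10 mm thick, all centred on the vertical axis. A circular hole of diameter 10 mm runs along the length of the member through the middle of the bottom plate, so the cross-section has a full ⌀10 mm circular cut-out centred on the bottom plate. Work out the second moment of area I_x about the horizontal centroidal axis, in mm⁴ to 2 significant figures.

I_x ≈ 2.0 × 10⁷ mm⁴

Treat the section as a set of non-overlapping primitives; coordinates are from the bounding-box lower-left.
Bottom plate: 170 × 18, A = 3 060 mm², y = 9 mm, Ī = 82 620 mm⁴.
Web plate: 16 × 130, A = 2 080 mm², y = 83 mm, Ī = 2 929 333 mm⁴.
Top plate: 90 × 10, A = 900 mm², y = 153 mm, Ī = 7 500 mm⁴.
Hole (subtracted): ⌀10, A = 78.54 mm², y = 9 mm, Ī = 490.9 mm⁴.
Centroid: ȳ = ΣA·y / ΣA = 56.56 mm.
Transfer each piece to the horizontal centroidal axis using Ī + A·d² with d = y − 56.56:
  bottom plate: d = -47.56 mm → contributes +7 003 854 mm⁴
  web plate: d = 26.44 mm → contributes +4 383 536 mm⁴
  top plate: d = 96.44 mm → contributes +8 378 311 mm⁴
  hole: d = -47.56 mm → contributes −178 135 mm⁴
Total I = 19 587 566 mm⁴.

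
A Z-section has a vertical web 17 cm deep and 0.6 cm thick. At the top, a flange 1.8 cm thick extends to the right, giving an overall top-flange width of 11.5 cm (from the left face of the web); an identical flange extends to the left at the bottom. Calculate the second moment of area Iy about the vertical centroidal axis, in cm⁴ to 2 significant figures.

Decompose the section into non-overlapping parts with the origin at the bottom-left of its bounding rectangle.
Web: 0.6 × 17, A = 10.2 cm², x = 11.2 cm, Ī = 0.306 cm⁴.
Top flange (beyond web): 10.9 × 1.8, A = 19.62 cm², x = 16.95 cm, Ī = 194.3 cm⁴.
Bottom flange (beyond web): 10.9 × 1.8, A = 19.62 cm², x = 5.45 cm, Ī = 194.3 cm⁴.
Centroid: x̄ = ΣA·x / ΣA = 11.2 cm.
Transfer each piece to the vertical centroidal axis using Ī + A·d² with d = x − 11.2:
  web: d = 0 cm → contributes +0.306 cm⁴
  top flange (beyond web): d = 5.75 cm → contributes +842.9 cm⁴
  bottom flange (beyond web): d = -5.75 cm → contributes +842.9 cm⁴
Total I = 1 686 cm⁴.

Iy ≈ 1700 cm⁴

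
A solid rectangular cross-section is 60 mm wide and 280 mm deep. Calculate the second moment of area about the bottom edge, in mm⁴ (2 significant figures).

I_base ≈ 4.4 × 10⁸ mm⁴

The section: 60 × 280, A = 16 800 mm², y = 140 mm, Ī = 109 760 000 mm⁴.
Transfer it to the bottom edge using Ī + A·d² with d = y − 0:
  the section: d = 140 mm → contributes +439 040 000 mm⁴
Total I = 439 040 000 mm⁴.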